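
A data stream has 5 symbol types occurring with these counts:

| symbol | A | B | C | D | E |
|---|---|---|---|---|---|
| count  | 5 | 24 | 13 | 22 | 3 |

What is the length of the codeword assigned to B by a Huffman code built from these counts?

1

Build the tree from the bottom:
combine E(3), A(5) → 8
combine 8, C(13) → 21
combine 21, D(22) → 43
combine B(24), 43 → 67
B is merged only at the final step, so code length = 1.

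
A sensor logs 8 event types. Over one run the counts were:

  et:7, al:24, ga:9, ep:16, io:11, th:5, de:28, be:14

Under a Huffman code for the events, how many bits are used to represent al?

2

Huffman merges, smallest pair first:
combine th(5), et(7) → 12
combine ga(9), io(11) → 20
combine 12, be(14) → 26
combine ep(16), 20 → 36
combine al(24), 26 → 50
combine de(28), 36 → 64
combine 50, 64 → 114
The subtree containing al is merged 2 times, so code length = 2.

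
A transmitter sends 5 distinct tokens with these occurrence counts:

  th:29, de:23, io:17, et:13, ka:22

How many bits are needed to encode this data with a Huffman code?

238

Build the Huffman tree bottom-up:
combine et(13), io(17) → 30
combine ka(22), de(23) → 45
combine th(29), 30 → 59
combine 45, 59 → 104
The encoded length is the sum of every internal node's weight: 30 + 45 + 59 + 104 = 238 bits.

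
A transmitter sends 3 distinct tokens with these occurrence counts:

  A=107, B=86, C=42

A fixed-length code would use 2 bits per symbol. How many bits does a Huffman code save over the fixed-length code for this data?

107

Fixed-length: 2 bits × 235 symbols = 470 bits.
Huffman merges:
combine C(42), B(86) → 128
combine A(107), 128 → 235
Huffman total = 128 + 235 = 363 bits.
Saving = 470 − 363 = 107 bits.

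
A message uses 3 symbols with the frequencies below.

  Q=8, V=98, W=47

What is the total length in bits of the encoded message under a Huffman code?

208

Merge the two smallest weights repeatedly:
merge Q(8) and W(47): 55
merge 55 and V(98): 153
Each symbol's bit-cost is frequency × depth; summing gives 208 bits (equivalently 55 + 153).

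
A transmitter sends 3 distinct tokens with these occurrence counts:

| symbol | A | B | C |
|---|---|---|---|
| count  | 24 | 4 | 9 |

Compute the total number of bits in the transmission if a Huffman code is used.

Greedily combine the two least-frequent nodes:
B(4) + C(9) → 13
13 + A(24) → 37
Total encoded bits = sum of merged weights = 13 + 37 = 50.

50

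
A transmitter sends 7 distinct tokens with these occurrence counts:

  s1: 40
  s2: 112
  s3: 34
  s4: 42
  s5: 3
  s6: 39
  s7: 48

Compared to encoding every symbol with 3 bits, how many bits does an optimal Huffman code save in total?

123

Fixed-length: 3 bits × 318 symbols = 954 bits.
Huffman merges:
combine s5(3), s3(34) → 37
combine 37, s6(39) → 76
combine s1(40), s4(42) → 82
combine s7(48), 76 → 124
combine 82, s2(112) → 194
combine 124, 194 → 318
Huffman total = 37 + 76 + 82 + 124 + 194 + 318 = 831 bits.
Saving = 954 − 831 = 123 bits.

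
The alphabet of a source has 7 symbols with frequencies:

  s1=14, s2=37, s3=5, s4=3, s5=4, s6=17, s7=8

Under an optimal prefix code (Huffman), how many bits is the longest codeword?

Merge the two lowest-weight nodes at each step:
merge s4(3) and s5(4): 7
merge s3(5) and 7: 12
merge s7(8) and 12: 20
merge s1(14) and s6(17): 31
merge 20 and 31: 51
merge s2(37) and 51: 88
Maximum depth reached is 5.

5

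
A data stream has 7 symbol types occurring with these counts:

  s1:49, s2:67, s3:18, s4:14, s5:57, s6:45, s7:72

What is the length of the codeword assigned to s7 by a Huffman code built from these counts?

Huffman merges, smallest pair first:
combine s4(14), s3(18) → 32
combine 32, s6(45) → 77
combine s1(49), s5(57) → 106
combine s2(67), s7(72) → 139
combine 77, 106 → 183
combine 139, 183 → 322
s7's leaf is at depth 2, giving a 2-bit codeword.

2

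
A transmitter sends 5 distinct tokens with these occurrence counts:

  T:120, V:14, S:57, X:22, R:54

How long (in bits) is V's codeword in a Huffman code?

Huffman merges, smallest pair first:
combine V(14), X(22) → 36
combine 36, R(54) → 90
combine S(57), 90 → 147
combine T(120), 147 → 267
V's leaf is at depth 4, giving a 4-bit codeword.

4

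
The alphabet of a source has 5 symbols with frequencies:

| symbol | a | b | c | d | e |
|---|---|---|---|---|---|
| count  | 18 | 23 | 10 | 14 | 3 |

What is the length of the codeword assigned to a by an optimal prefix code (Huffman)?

Huffman merges, smallest pair first:
combine e(3), c(10) → 13
combine 13, d(14) → 27
combine a(18), b(23) → 41
combine 27, 41 → 68
a's leaf is at depth 2, giving a 2-bit codeword.

2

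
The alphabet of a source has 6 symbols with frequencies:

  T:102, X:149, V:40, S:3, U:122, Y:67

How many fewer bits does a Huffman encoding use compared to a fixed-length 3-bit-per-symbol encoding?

Fixed-length: 3 bits × 483 symbols = 1449 bits.
Huffman merges:
combine S(3), V(40) → 43
combine 43, Y(67) → 110
combine T(102), 110 → 212
combine U(122), X(149) → 271
combine 212, 271 → 483
Huffman total = 43 + 110 + 212 + 271 + 483 = 1119 bits.
Saving = 1449 − 1119 = 330 bits.

330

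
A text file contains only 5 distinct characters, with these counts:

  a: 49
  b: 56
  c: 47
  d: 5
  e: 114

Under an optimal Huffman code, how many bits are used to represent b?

Huffman merges, smallest pair first:
combine d(5), c(47) → 52
combine a(49), 52 → 101
combine b(56), 101 → 157
combine e(114), 157 → 271
b sits 2 levels below the root, so its codeword is 2 bits.

2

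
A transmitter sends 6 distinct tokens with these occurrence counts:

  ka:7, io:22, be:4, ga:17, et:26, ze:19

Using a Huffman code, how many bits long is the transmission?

229

Build the Huffman tree bottom-up:
combine be(4), ka(7) → 11
combine 11, ga(17) → 28
combine ze(19), io(22) → 41
combine et(26), 28 → 54
combine 41, 54 → 95
Total encoded bits = sum of merged weights = 11 + 28 + 41 + 54 + 95 = 229.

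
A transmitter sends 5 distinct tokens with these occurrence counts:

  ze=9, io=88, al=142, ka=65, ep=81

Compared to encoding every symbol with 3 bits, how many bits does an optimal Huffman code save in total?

311

Fixed-length: 3 bits × 385 symbols = 1155 bits.
Huffman merges:
ze(9) + ka(65) → 74
74 + ep(81) → 155
io(88) + al(142) → 230
155 + 230 → 385
Huffman total = 74 + 155 + 230 + 385 = 844 bits.
Saving = 1155 − 844 = 311 bits.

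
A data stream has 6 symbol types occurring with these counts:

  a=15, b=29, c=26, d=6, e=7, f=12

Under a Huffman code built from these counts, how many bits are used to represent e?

Huffman merges, smallest pair first:
combine d(6), e(7) → 13
combine f(12), 13 → 25
combine a(15), 25 → 40
combine c(26), b(29) → 55
combine 40, 55 → 95
The subtree containing e is merged 4 times, so code length = 4.

4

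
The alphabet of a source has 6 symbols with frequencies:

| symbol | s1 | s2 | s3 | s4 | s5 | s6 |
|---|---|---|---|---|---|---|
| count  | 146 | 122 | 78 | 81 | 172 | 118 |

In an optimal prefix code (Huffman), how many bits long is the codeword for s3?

Build the tree from the bottom:
merge s3(78) and s4(81): 159
merge s6(118) and s2(122): 240
merge s1(146) and 159: 305
merge s5(172) and 240: 412
merge 305 and 412: 717
s3's leaf is at depth 3, giving a 3-bit codeword.

3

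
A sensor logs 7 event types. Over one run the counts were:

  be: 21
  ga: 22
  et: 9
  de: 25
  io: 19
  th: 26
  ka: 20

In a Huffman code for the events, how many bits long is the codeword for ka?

Repeatedly merge the two smallest:
et(9) + io(19) → 28
ka(20) + be(21) → 41
ga(22) + de(25) → 47
th(26) + 28 → 54
41 + 47 → 88
54 + 88 → 142
ka sits 3 levels below the root, so its codeword is 3 bits.

3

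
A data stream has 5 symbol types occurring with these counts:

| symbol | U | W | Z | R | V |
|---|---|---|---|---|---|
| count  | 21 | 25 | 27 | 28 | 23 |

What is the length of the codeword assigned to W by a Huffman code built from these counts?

2

Huffman merges, smallest pair first:
U(21) + V(23) → 44
W(25) + Z(27) → 52
R(28) + 44 → 72
52 + 72 → 124
W sits 2 levels below the root, so its codeword is 2 bits.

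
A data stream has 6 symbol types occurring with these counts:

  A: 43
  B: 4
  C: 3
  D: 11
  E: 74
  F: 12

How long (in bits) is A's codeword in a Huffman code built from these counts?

2

Huffman merges, smallest pair first:
C(3) + B(4) → 7
7 + D(11) → 18
F(12) + 18 → 30
30 + A(43) → 73
73 + E(74) → 147
A sits 2 levels below the root, so its codeword is 2 bits.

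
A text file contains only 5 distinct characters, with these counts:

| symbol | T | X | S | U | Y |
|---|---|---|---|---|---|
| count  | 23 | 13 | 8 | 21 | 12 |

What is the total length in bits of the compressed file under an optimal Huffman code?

Merge the two smallest weights repeatedly:
S(8) + Y(12) → 20
X(13) + 20 → 33
U(21) + T(23) → 44
33 + 44 → 77
Total encoded bits = sum of merged weights = 20 + 33 + 44 + 77 = 174.

174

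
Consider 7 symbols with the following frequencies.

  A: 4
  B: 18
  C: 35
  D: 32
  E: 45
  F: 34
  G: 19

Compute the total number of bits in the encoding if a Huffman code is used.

503

Greedily combine the two least-frequent nodes:
combine A(4), B(18) → 22
combine G(19), 22 → 41
combine D(32), F(34) → 66
combine C(35), 41 → 76
combine E(45), 66 → 111
combine 76, 111 → 187
Total encoded bits = sum of merged weights = 22 + 41 + 66 + 76 + 111 + 187 = 503.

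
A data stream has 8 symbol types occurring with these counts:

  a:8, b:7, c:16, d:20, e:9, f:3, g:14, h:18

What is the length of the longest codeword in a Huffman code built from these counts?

4

Merge the two lowest-weight nodes at each step:
merge f(3) and b(7): 10
merge a(8) and e(9): 17
merge 10 and g(14): 24
merge c(16) and 17: 33
merge h(18) and d(20): 38
merge 24 and 33: 57
merge 38 and 57: 95
Maximum depth reached is 4.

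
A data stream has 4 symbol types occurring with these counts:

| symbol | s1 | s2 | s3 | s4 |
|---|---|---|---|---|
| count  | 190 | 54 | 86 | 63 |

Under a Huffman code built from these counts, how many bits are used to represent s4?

3

Build the tree from the bottom:
merge s2(54) and s4(63): 117
merge s3(86) and 117: 203
merge s1(190) and 203: 393
s4's leaf is at depth 3, giving a 3-bit codeword.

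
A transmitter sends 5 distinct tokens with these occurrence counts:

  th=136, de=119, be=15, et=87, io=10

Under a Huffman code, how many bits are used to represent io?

4

Build the tree from the bottom:
combine io(10), be(15) → 25
combine 25, et(87) → 112
combine 112, de(119) → 231
combine th(136), 231 → 367
io's leaf is at depth 4, giving a 4-bit codeword.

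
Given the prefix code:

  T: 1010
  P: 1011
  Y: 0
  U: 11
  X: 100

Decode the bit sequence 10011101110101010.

Read left to right; each codeword is recognised as soon as it completes (prefix code):
  100→X | 11→U | 1011→P | 1010→T | 1010→T
Decoded message: XUPTT

XUPTT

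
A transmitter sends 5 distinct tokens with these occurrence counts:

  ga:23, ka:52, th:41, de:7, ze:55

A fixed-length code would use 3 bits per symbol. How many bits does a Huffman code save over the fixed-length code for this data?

148

Fixed-length: 3 bits × 178 symbols = 534 bits.
Huffman merges:
merge de(7) and ga(23): 30
merge 30 and th(41): 71
merge ka(52) and ze(55): 107
merge 71 and 107: 178
Huffman total = 30 + 71 + 107 + 178 = 386 bits.
Saving = 534 − 386 = 148 bits.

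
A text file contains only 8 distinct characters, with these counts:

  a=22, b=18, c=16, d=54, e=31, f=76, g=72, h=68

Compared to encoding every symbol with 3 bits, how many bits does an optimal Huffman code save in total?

61

Fixed-length: 3 bits × 357 symbols = 1071 bits.
Huffman merges:
c(16) + b(18) → 34
a(22) + e(31) → 53
34 + 53 → 87
d(54) + h(68) → 122
g(72) + f(76) → 148
87 + 122 → 209
148 + 209 → 357
Huffman total = 34 + 53 + 87 + 122 + 148 + 209 + 357 = 1010 bits.
Saving = 1071 − 1010 = 61 bits.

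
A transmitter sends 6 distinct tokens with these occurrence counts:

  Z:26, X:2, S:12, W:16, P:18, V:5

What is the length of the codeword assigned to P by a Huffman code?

2

Huffman merges, smallest pair first:
combine X(2), V(5) → 7
combine 7, S(12) → 19
combine W(16), P(18) → 34
combine 19, Z(26) → 45
combine 34, 45 → 79
The subtree containing P is merged 2 times, so code length = 2.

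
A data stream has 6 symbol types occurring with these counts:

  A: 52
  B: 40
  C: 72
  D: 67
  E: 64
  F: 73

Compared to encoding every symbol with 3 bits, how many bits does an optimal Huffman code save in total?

145

Fixed-length: 3 bits × 368 symbols = 1104 bits.
Huffman merges:
combine B(40), A(52) → 92
combine E(64), D(67) → 131
combine C(72), F(73) → 145
combine 92, 131 → 223
combine 145, 223 → 368
Huffman total = 92 + 131 + 145 + 223 + 368 = 959 bits.
Saving = 1104 − 959 = 145 bits.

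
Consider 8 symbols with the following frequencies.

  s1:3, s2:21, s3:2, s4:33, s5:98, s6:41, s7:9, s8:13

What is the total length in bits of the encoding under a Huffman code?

510

Build the Huffman tree bottom-up:
s3(2) + s1(3) → 5
5 + s7(9) → 14
s8(13) + 14 → 27
s2(21) + 27 → 48
s4(33) + s6(41) → 74
48 + 74 → 122
s5(98) + 122 → 220
Each symbol's bit-cost is frequency × depth; summing gives 510 bits (equivalently 5 + 14 + 27 + 48 + 74 + 122 + 220).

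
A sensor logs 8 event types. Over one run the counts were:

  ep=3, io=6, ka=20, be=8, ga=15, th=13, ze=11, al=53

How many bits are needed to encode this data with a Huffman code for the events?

331

Merge the two smallest weights repeatedly:
combine ep(3), io(6) → 9
combine be(8), 9 → 17
combine ze(11), th(13) → 24
combine ga(15), 17 → 32
combine ka(20), 24 → 44
combine 32, 44 → 76
combine al(53), 76 → 129
Total encoded bits = sum of merged weights = 9 + 17 + 24 + 32 + 44 + 76 + 129 = 331.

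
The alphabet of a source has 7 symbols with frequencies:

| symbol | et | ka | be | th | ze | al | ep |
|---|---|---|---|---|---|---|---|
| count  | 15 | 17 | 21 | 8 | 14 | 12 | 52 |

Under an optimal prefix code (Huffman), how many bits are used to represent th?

Huffman merges, smallest pair first:
combine th(8), al(12) → 20
combine ze(14), et(15) → 29
combine ka(17), 20 → 37
combine be(21), 29 → 50
combine 37, 50 → 87
combine ep(52), 87 → 139
th's leaf is at depth 4, giving a 4-bit codeword.

4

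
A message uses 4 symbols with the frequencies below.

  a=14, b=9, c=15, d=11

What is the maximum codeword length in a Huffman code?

2

Merge the two lowest-weight nodes at each step:
b(9) + d(11) → 20
a(14) + c(15) → 29
20 + 29 → 49
Maximum depth reached is 2.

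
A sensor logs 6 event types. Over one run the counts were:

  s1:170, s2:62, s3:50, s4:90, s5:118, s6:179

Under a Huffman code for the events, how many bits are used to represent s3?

Huffman merges, smallest pair first:
s3(50) + s2(62) → 112
s4(90) + 112 → 202
s5(118) + s1(170) → 288
s6(179) + 202 → 381
288 + 381 → 669
s3 sits 4 levels below the root, so its codeword is 4 bits.

4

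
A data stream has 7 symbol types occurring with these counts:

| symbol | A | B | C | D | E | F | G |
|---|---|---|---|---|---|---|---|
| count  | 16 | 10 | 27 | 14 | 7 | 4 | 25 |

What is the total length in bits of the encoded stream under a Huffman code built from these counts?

Greedily combine the two least-frequent nodes:
combine F(4), E(7) → 11
combine B(10), 11 → 21
combine D(14), A(16) → 30
combine 21, G(25) → 46
combine C(27), 30 → 57
combine 46, 57 → 103
Each symbol's bit-cost is frequency × depth; summing gives 268 bits (equivalently 11 + 21 + 30 + 46 + 57 + 103).

268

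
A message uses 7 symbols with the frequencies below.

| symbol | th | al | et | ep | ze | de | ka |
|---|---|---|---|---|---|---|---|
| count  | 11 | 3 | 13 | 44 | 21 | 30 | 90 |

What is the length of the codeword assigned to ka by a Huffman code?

Repeatedly merge the two smallest:
merge al(3) and th(11): 14
merge et(13) and 14: 27
merge ze(21) and 27: 48
merge de(30) and ep(44): 74
merge 48 and 74: 122
merge ka(90) and 122: 212
ka is merged only at the final step, so code length = 1.

1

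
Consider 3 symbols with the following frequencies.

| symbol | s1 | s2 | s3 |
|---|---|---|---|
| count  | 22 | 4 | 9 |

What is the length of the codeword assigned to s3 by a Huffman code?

2

Build the tree from the bottom:
s2(4) + s3(9) → 13
13 + s1(22) → 35
s3's leaf is at depth 2, giving a 2-bit codeword.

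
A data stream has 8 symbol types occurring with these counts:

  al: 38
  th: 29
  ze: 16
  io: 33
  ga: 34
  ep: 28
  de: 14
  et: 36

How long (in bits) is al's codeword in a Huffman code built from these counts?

2

Build the tree from the bottom:
merge de(14) and ze(16): 30
merge ep(28) and th(29): 57
merge 30 and io(33): 63
merge ga(34) and et(36): 70
merge al(38) and 57: 95
merge 63 and 70: 133
merge 95 and 133: 228
al sits 2 levels below the root, so its codeword is 2 bits.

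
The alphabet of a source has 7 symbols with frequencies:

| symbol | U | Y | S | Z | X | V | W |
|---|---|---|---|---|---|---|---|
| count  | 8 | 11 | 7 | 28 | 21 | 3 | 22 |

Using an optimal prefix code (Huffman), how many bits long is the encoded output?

Merge the two smallest weights repeatedly:
combine V(3), S(7) → 10
combine U(8), 10 → 18
combine Y(11), 18 → 29
combine X(21), W(22) → 43
combine Z(28), 29 → 57
combine 43, 57 → 100
The encoded length is the sum of every internal node's weight: 10 + 18 + 29 + 43 + 57 + 100 = 257 bits.

257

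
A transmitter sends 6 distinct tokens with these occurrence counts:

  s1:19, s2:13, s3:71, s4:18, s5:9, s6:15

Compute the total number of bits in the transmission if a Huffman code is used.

315

Greedily combine the two least-frequent nodes:
combine s5(9), s2(13) → 22
combine s6(15), s4(18) → 33
combine s1(19), 22 → 41
combine 33, 41 → 74
combine s3(71), 74 → 145
Each symbol's bit-cost is frequency × depth; summing gives 315 bits (equivalently 22 + 33 + 41 + 74 + 145).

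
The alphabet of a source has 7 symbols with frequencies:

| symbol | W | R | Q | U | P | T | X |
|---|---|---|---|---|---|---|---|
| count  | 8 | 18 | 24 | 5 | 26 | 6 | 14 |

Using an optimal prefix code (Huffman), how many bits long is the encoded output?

264

Merge the two smallest weights repeatedly:
U(5) + T(6) → 11
W(8) + 11 → 19
X(14) + R(18) → 32
19 + Q(24) → 43
P(26) + 32 → 58
43 + 58 → 101
Each symbol's bit-cost is frequency × depth; summing gives 264 bits (equivalently 11 + 19 + 32 + 43 + 58 + 101).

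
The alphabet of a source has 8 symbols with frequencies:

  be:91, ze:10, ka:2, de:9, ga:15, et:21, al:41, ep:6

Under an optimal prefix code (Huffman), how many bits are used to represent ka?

6

Huffman merges, smallest pair first:
ka(2) + ep(6) → 8
8 + de(9) → 17
ze(10) + ga(15) → 25
17 + et(21) → 38
25 + 38 → 63
al(41) + 63 → 104
be(91) + 104 → 195
ka sits 6 levels below the root, so its codeword is 6 bits.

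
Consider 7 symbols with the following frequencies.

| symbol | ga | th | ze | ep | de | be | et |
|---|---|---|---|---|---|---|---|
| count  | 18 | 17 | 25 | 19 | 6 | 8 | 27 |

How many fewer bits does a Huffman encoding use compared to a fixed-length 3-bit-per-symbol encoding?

Fixed-length: 3 bits × 120 symbols = 360 bits.
Huffman merges:
merge de(6) and be(8): 14
merge 14 and th(17): 31
merge ga(18) and ep(19): 37
merge ze(25) and et(27): 52
merge 31 and 37: 68
merge 52 and 68: 120
Huffman total = 14 + 31 + 37 + 52 + 68 + 120 = 322 bits.
Saving = 360 − 322 = 38 bits.

38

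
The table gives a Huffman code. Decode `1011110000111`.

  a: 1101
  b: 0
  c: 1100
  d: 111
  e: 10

edebbbd

Read left to right; each codeword is recognised as soon as it completes (prefix code):
  10→e | 111→d | 10→e | 0→b | 0→b | 0→b | 111→d
Decoded message: edebbbd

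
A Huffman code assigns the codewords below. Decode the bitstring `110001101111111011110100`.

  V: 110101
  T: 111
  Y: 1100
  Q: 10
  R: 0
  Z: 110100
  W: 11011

Read left to right; each codeword is recognised as soon as it completes (prefix code):
  1100→Y | 0→R | 11011→W | 111→T | 11011→W | 110100→Z
Decoded message: YRWTWZ

YRWTWZ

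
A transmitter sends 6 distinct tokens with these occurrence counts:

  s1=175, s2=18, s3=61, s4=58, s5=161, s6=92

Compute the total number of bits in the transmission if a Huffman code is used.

Merge the two smallest weights repeatedly:
s2(18) + s4(58) → 76
s3(61) + 76 → 137
s6(92) + 137 → 229
s5(161) + s1(175) → 336
229 + 336 → 565
Each symbol's bit-cost is frequency × depth; summing gives 1343 bits (equivalently 76 + 137 + 229 + 336 + 565).

1343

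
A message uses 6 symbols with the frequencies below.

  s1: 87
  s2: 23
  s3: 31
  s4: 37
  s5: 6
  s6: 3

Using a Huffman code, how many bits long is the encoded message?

391

Greedily combine the two least-frequent nodes:
merge s6(3) and s5(6): 9
merge 9 and s2(23): 32
merge s3(31) and 32: 63
merge s4(37) and 63: 100
merge s1(87) and 100: 187
Each symbol's bit-cost is frequency × depth; summing gives 391 bits (equivalently 9 + 32 + 63 + 100 + 187).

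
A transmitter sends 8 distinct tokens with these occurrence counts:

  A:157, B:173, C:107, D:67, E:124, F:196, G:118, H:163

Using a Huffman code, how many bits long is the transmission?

3293

Greedily combine the two least-frequent nodes:
merge D(67) and C(107): 174
merge G(118) and E(124): 242
merge A(157) and H(163): 320
merge B(173) and 174: 347
merge F(196) and 242: 438
merge 320 and 347: 667
merge 438 and 667: 1105
Total encoded bits = sum of merged weights = 174 + 242 + 320 + 347 + 438 + 667 + 1105 = 3293.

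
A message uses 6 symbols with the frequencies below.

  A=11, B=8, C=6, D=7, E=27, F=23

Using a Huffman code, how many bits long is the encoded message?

Greedily combine the two least-frequent nodes:
C(6) + D(7) → 13
B(8) + A(11) → 19
13 + 19 → 32
F(23) + E(27) → 50
32 + 50 → 82
The encoded length is the sum of every internal node's weight: 13 + 19 + 32 + 50 + 82 = 196 bits.

196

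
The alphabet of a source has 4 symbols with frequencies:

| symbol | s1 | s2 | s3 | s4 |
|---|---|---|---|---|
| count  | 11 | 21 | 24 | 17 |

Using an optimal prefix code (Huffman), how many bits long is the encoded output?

Greedily combine the two least-frequent nodes:
s1(11) + s4(17) → 28
s2(21) + s3(24) → 45
28 + 45 → 73
The encoded length is the sum of every internal node's weight: 28 + 45 + 73 = 146 bits.

146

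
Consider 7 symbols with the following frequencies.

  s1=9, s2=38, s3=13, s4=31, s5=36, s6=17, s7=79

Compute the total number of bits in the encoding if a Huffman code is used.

Greedily combine the two least-frequent nodes:
combine s1(9), s3(13) → 22
combine s6(17), 22 → 39
combine s4(31), s5(36) → 67
combine s2(38), 39 → 77
combine 67, 77 → 144
combine s7(79), 144 → 223
Total encoded bits = sum of merged weights = 22 + 39 + 67 + 77 + 144 + 223 = 572.

572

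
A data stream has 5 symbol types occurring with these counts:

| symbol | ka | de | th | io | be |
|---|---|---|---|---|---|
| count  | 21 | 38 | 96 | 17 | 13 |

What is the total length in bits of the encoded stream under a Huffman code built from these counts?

355

Greedily combine the two least-frequent nodes:
merge be(13) and io(17): 30
merge ka(21) and 30: 51
merge de(38) and 51: 89
merge 89 and th(96): 185
Each symbol's bit-cost is frequency × depth; summing gives 355 bits (equivalently 30 + 51 + 89 + 185).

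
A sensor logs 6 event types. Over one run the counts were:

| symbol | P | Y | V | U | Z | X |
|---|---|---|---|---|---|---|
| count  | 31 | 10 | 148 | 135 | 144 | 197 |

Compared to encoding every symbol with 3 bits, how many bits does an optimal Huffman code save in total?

448

Fixed-length: 3 bits × 665 symbols = 1995 bits.
Huffman merges:
combine Y(10), P(31) → 41
combine 41, U(135) → 176
combine Z(144), V(148) → 292
combine 176, X(197) → 373
combine 292, 373 → 665
Huffman total = 41 + 176 + 292 + 373 + 665 = 1547 bits.
Saving = 1995 − 1547 = 448 bits.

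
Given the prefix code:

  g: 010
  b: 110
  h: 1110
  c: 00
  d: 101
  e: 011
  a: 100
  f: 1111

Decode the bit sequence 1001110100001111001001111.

Read left to right; each codeword is recognised as soon as it completes (prefix code):
  100→a | 1110→h | 100→a | 00→c | 1111→f | 00→c | 100→a | 1111→f
Decoded message: ahacfcaf

ahacfcaf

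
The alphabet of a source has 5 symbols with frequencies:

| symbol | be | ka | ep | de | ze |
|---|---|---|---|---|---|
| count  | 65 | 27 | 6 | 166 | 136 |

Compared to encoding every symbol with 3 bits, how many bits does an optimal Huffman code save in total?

435

Fixed-length: 3 bits × 400 symbols = 1200 bits.
Huffman merges:
combine ep(6), ka(27) → 33
combine 33, be(65) → 98
combine 98, ze(136) → 234
combine de(166), 234 → 400
Huffman total = 33 + 98 + 234 + 400 = 765 bits.
Saving = 1200 − 765 = 435 bits.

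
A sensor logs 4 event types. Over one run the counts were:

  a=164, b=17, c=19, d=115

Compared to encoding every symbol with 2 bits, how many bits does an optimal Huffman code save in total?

128

Fixed-length: 2 bits × 315 symbols = 630 bits.
Huffman merges:
merge b(17) and c(19): 36
merge 36 and d(115): 151
merge 151 and a(164): 315
Huffman total = 36 + 151 + 315 = 502 bits.
Saving = 630 − 502 = 128 bits.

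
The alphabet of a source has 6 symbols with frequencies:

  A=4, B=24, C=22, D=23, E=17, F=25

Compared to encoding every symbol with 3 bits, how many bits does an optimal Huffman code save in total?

Fixed-length: 3 bits × 115 symbols = 345 bits.
Huffman merges:
merge A(4) and E(17): 21
merge 21 and C(22): 43
merge D(23) and B(24): 47
merge F(25) and 43: 68
merge 47 and 68: 115
Huffman total = 21 + 43 + 47 + 68 + 115 = 294 bits.
Saving = 345 − 294 = 51 bits.

51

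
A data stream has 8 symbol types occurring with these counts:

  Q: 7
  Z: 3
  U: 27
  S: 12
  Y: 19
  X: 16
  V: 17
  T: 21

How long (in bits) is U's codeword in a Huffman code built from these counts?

Build the tree from the bottom:
Z(3) + Q(7) → 10
10 + S(12) → 22
X(16) + V(17) → 33
Y(19) + T(21) → 40
22 + U(27) → 49
33 + 40 → 73
49 + 73 → 122
U sits 2 levels below the root, so its codeword is 2 bits.

2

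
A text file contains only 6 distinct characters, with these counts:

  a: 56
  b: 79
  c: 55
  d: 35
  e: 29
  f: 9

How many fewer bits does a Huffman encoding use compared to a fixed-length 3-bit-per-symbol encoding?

Fixed-length: 3 bits × 263 symbols = 789 bits.
Huffman merges:
f(9) + e(29) → 38
d(35) + 38 → 73
c(55) + a(56) → 111
73 + b(79) → 152
111 + 152 → 263
Huffman total = 38 + 73 + 111 + 152 + 263 = 637 bits.
Saving = 789 − 637 = 152 bits.

152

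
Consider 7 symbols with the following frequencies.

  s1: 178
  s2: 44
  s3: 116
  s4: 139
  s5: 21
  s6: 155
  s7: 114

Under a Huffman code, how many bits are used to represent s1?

2

Build the tree from the bottom:
merge s5(21) and s2(44): 65
merge 65 and s7(114): 179
merge s3(116) and s4(139): 255
merge s6(155) and s1(178): 333
merge 179 and 255: 434
merge 333 and 434: 767
The subtree containing s1 is merged 2 times, so code length = 2.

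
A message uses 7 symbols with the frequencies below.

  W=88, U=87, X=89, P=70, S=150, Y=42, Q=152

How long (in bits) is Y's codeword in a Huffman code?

Repeatedly merge the two smallest:
combine Y(42), P(70) → 112
combine U(87), W(88) → 175
combine X(89), 112 → 201
combine S(150), Q(152) → 302
combine 175, 201 → 376
combine 302, 376 → 678
The subtree containing Y is merged 4 times, so code length = 4.

4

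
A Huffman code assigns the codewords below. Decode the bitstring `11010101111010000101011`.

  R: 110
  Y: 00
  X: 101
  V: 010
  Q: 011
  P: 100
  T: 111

RXQRPYXQ

Read left to right; each codeword is recognised as soon as it completes (prefix code):
  110→R | 101→X | 011→Q | 110→R | 100→P | 00→Y | 101→X | 011→Q
Decoded message: RXQRPYXQ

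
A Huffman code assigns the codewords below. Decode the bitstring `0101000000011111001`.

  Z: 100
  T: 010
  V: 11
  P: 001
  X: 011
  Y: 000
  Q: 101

TZYPVVP

Read left to right; each codeword is recognised as soon as it completes (prefix code):
  010→T | 100→Z | 000→Y | 001→P | 11→V | 11→V | 001→P
Decoded message: TZYPVVP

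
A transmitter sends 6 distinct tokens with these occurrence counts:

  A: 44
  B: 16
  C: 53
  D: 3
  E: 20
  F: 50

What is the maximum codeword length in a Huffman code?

4

Merge the two lowest-weight nodes at each step:
D(3) + B(16) → 19
19 + E(20) → 39
39 + A(44) → 83
F(50) + C(53) → 103
83 + 103 → 186
The first pair merged (D, B) ends up deepest, at depth 4.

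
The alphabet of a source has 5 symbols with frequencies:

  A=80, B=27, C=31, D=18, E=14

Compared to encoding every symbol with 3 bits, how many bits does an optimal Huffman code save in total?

Fixed-length: 3 bits × 170 symbols = 510 bits.
Huffman merges:
E(14) + D(18) → 32
B(27) + C(31) → 58
32 + 58 → 90
A(80) + 90 → 170
Huffman total = 32 + 58 + 90 + 170 = 350 bits.
Saving = 510 − 350 = 160 bits.

160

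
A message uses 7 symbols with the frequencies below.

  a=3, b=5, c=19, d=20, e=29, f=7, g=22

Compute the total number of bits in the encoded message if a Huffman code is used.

267

Greedily combine the two least-frequent nodes:
a(3) + b(5) → 8
f(7) + 8 → 15
15 + c(19) → 34
d(20) + g(22) → 42
e(29) + 34 → 63
42 + 63 → 105
The encoded length is the sum of every internal node's weight: 8 + 15 + 34 + 42 + 63 + 105 = 267 bits.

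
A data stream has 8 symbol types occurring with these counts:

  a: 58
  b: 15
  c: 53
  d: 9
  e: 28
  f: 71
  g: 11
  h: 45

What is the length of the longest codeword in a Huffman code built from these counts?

5

Merge the two lowest-weight nodes at each step:
merge d(9) and g(11): 20
merge b(15) and 20: 35
merge e(28) and 35: 63
merge h(45) and c(53): 98
merge a(58) and 63: 121
merge f(71) and 98: 169
merge 121 and 169: 290
The rarest symbols sit at the bottom; the longest codeword is 5 bits.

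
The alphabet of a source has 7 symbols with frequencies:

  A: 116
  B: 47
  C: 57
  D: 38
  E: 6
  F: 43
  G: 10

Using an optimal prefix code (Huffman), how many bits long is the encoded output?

789

Merge the two smallest weights repeatedly:
E(6) + G(10) → 16
16 + D(38) → 54
F(43) + B(47) → 90
54 + C(57) → 111
90 + 111 → 201
A(116) + 201 → 317
Each symbol's bit-cost is frequency × depth; summing gives 789 bits (equivalently 16 + 54 + 90 + 111 + 201 + 317).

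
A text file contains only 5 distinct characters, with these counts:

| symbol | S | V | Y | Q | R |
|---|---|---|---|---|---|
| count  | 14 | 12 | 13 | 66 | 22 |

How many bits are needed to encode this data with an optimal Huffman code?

249

Build the Huffman tree bottom-up:
V(12) + Y(13) → 25
S(14) + R(22) → 36
25 + 36 → 61
61 + Q(66) → 127
Total encoded bits = sum of merged weights = 25 + 36 + 61 + 127 = 249.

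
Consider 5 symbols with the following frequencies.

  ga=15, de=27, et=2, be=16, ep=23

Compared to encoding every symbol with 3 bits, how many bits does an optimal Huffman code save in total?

Fixed-length: 3 bits × 83 symbols = 249 bits.
Huffman merges:
merge et(2) and ga(15): 17
merge be(16) and 17: 33
merge ep(23) and de(27): 50
merge 33 and 50: 83
Huffman total = 17 + 33 + 50 + 83 = 183 bits.
Saving = 249 − 183 = 66 bits.

66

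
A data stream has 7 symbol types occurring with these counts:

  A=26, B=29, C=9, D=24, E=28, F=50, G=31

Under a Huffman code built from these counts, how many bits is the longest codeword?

Merge the two lowest-weight nodes at each step:
merge C(9) and D(24): 33
merge A(26) and E(28): 54
merge B(29) and G(31): 60
merge 33 and F(50): 83
merge 54 and 60: 114
merge 83 and 114: 197
The first pair merged (C, D) ends up deepest, at depth 3.

3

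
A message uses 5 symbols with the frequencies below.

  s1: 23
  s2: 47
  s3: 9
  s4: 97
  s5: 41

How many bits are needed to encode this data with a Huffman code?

442

Greedily combine the two least-frequent nodes:
merge s3(9) and s1(23): 32
merge 32 and s5(41): 73
merge s2(47) and 73: 120
merge s4(97) and 120: 217
The encoded length is the sum of every internal node's weight: 32 + 73 + 120 + 217 = 442 bits.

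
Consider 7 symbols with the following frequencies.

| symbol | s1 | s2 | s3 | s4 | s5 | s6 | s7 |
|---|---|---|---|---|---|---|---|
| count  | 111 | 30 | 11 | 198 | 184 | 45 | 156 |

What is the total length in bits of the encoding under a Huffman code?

1794

Greedily combine the two least-frequent nodes:
s3(11) + s2(30) → 41
41 + s6(45) → 86
86 + s1(111) → 197
s7(156) + s5(184) → 340
197 + s4(198) → 395
340 + 395 → 735
Total encoded bits = sum of merged weights = 41 + 86 + 197 + 340 + 395 + 735 = 1794.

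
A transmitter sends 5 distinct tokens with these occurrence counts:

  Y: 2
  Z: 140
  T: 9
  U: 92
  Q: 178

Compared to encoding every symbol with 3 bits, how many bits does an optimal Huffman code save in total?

485

Fixed-length: 3 bits × 421 symbols = 1263 bits.
Huffman merges:
merge Y(2) and T(9): 11
merge 11 and U(92): 103
merge 103 and Z(140): 243
merge Q(178) and 243: 421
Huffman total = 11 + 103 + 243 + 421 = 778 bits.
Saving = 1263 − 778 = 485 bits.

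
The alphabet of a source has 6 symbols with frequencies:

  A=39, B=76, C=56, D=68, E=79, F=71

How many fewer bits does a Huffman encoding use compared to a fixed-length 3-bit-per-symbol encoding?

155

Fixed-length: 3 bits × 389 symbols = 1167 bits.
Huffman merges:
combine A(39), C(56) → 95
combine D(68), F(71) → 139
combine B(76), E(79) → 155
combine 95, 139 → 234
combine 155, 234 → 389
Huffman total = 95 + 139 + 155 + 234 + 389 = 1012 bits.
Saving = 1167 − 1012 = 155 bits.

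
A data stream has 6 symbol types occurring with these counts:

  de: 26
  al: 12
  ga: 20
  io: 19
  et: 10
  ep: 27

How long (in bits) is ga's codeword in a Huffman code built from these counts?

Repeatedly merge the two smallest:
merge et(10) and al(12): 22
merge io(19) and ga(20): 39
merge 22 and de(26): 48
merge ep(27) and 39: 66
merge 48 and 66: 114
ga sits 3 levels below the root, so its codeword is 3 bits.

3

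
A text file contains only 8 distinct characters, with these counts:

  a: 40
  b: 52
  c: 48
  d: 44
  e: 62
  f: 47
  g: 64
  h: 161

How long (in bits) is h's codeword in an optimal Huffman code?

2

Repeatedly merge the two smallest:
merge a(40) and d(44): 84
merge f(47) and c(48): 95
merge b(52) and e(62): 114
merge g(64) and 84: 148
merge 95 and 114: 209
merge 148 and h(161): 309
merge 209 and 309: 518
The subtree containing h is merged 2 times, so code length = 2.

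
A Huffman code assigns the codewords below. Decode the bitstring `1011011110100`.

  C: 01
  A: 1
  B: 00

Read left to right; each codeword is recognised as soon as it completes (prefix code):
  1→A | 01→C | 1→A | 01→C | 1→A | 1→A | 1→A | 01→C | 00→B
Decoded message: ACACAAACB

ACACAAACB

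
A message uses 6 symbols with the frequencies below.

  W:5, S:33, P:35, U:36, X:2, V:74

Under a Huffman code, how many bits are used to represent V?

Build the tree from the bottom:
combine X(2), W(5) → 7
combine 7, S(33) → 40
combine P(35), U(36) → 71
combine 40, 71 → 111
combine V(74), 111 → 185
V sits one level below the root: a 1-bit codeword.

1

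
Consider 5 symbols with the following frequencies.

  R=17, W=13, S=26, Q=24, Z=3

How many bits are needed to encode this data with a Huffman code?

Merge the two smallest weights repeatedly:
Z(3) + W(13) → 16
16 + R(17) → 33
Q(24) + S(26) → 50
33 + 50 → 83
Total encoded bits = sum of merged weights = 16 + 33 + 50 + 83 = 182.

182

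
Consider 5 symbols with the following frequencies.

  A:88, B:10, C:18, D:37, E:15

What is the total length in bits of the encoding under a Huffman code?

Build the Huffman tree bottom-up:
combine B(10), E(15) → 25
combine C(18), 25 → 43
combine D(37), 43 → 80
combine 80, A(88) → 168
The encoded length is the sum of every internal node's weight: 25 + 43 + 80 + 168 = 316 bits.

316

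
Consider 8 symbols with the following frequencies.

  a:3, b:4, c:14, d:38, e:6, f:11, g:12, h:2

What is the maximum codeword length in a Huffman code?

Merge the two lowest-weight nodes at each step:
h(2) + a(3) → 5
b(4) + 5 → 9
e(6) + 9 → 15
f(11) + g(12) → 23
c(14) + 15 → 29
23 + 29 → 52
d(38) + 52 → 90
The first pair merged (h, a) ends up deepest, at depth 6.

6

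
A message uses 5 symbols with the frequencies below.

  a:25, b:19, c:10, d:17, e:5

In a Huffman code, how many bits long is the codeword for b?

Huffman merges, smallest pair first:
e(5) + c(10) → 15
15 + d(17) → 32
b(19) + a(25) → 44
32 + 44 → 76
The subtree containing b is merged 2 times, so code length = 2.

2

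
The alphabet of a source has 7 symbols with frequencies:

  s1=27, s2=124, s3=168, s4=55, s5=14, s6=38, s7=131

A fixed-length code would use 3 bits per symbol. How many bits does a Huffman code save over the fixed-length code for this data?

303

Fixed-length: 3 bits × 557 symbols = 1671 bits.
Huffman merges:
s5(14) + s1(27) → 41
s6(38) + 41 → 79
s4(55) + 79 → 134
s2(124) + s7(131) → 255
134 + s3(168) → 302
255 + 302 → 557
Huffman total = 41 + 79 + 134 + 255 + 302 + 557 = 1368 bits.
Saving = 1671 − 1368 = 303 bits.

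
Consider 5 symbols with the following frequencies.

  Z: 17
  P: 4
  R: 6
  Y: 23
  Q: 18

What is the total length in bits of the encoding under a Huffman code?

146

Build the Huffman tree bottom-up:
merge P(4) and R(6): 10
merge 10 and Z(17): 27
merge Q(18) and Y(23): 41
merge 27 and 41: 68
The encoded length is the sum of every internal node's weight: 10 + 27 + 41 + 68 = 146 bits.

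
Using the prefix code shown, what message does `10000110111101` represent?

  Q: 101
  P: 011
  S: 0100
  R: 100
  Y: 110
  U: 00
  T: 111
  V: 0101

RUYTQ

Read left to right; each codeword is recognised as soon as it completes (prefix code):
  100→R | 00→U | 110→Y | 111→T | 101→Q
Decoded message: RUYTQ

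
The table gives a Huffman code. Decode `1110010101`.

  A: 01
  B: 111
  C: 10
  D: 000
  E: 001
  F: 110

BEAA

Read left to right; each codeword is recognised as soon as it completes (prefix code):
  111→B | 001→E | 01→A | 01→A
Decoded message: BEAA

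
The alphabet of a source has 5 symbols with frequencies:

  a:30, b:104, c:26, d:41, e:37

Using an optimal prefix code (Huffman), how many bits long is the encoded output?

506

Merge the two smallest weights repeatedly:
combine c(26), a(30) → 56
combine e(37), d(41) → 78
combine 56, 78 → 134
combine b(104), 134 → 238
Total encoded bits = sum of merged weights = 56 + 78 + 134 + 238 = 506.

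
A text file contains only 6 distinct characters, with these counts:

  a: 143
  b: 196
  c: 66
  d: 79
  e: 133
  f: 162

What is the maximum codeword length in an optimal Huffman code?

3

Merge the two lowest-weight nodes at each step:
combine c(66), d(79) → 145
combine e(133), a(143) → 276
combine 145, f(162) → 307
combine b(196), 276 → 472
combine 307, 472 → 779
The rarest symbols sit at the bottom; the longest codeword is 3 bits.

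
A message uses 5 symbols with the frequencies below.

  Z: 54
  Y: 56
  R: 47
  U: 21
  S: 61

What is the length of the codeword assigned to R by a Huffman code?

Build the tree from the bottom:
merge U(21) and R(47): 68
merge Z(54) and Y(56): 110
merge S(61) and 68: 129
merge 110 and 129: 239
R sits 3 levels below the root, so its codeword is 3 bits.

3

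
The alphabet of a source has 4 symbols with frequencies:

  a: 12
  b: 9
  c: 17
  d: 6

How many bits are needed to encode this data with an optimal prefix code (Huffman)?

86

Merge the two smallest weights repeatedly:
merge d(6) and b(9): 15
merge a(12) and 15: 27
merge c(17) and 27: 44
Each symbol's bit-cost is frequency × depth; summing gives 86 bits (equivalently 15 + 27 + 44).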